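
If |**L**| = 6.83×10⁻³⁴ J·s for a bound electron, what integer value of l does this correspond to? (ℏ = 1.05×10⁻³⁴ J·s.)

l = 6

Dividing by ℏ: |L|/ℏ ≈ 6.505.
(|L|/ℏ)² = l(l+1) ≈ 42.31 ⇒ l = 6.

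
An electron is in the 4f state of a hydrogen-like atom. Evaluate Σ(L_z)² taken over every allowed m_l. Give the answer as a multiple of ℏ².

Σ(L_z)² = 28 ℏ²

For 4f, l = 3.
m_l ∈ {-3, -2, -1, 0, 1, 2, 3}.
Σ m_l² = 2·(1 + 4 + 9) = 28.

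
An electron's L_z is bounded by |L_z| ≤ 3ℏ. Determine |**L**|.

The maximum L_z equals lℏ, giving l = 3.
|L| = √(l(l+1)) ℏ = 2√3 ℏ.

|L| = 2√3 ℏ ≈ 3.464ℏ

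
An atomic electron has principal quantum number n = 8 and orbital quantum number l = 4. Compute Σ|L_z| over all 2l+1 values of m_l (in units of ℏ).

m_l ∈ {-4, -3, -2, -1, 0, 1, 2, 3, 4}.
Σ|m_l| = 2(1+2+…+4) = 20.

Σ|L_z| = 20 ℏ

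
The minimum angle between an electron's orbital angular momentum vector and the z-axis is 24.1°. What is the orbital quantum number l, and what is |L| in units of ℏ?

l = 5, |L| = √30 ℏ ≈ 5.477ℏ

cos θ_min = l/√(l(l+1)) = √(l/(l+1)), so l/(l+1) = cos²(24.1°) = 0.8333.
l = cos²θ/sin²θ ≈ 5.
Then |L| = ℏ√(5·6) = √30 ℏ.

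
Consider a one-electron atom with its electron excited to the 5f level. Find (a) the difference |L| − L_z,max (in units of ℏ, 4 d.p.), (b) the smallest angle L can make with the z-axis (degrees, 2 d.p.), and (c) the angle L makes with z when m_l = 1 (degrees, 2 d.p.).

|L|−L_z,max ≈ 0.4641ℏ; θ_min ≈ 30.00°; θ(m_l=1) ≈ 73.22°

The 5f level has l = 3.
|L| − L_z,max = (2√3 − 3)ℏ ≈ 0.4641ℏ.
cos θ_min = 3/√12, so θ_min ≈ 30.00°.
For m_l = 1: cos θ = 1/√12, θ ≈ 73.22°.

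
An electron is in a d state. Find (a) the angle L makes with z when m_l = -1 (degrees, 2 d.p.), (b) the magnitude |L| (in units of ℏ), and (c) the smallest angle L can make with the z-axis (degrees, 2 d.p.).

For a d orbital, l = 2.
For m_l = -1: cos θ = -1/√6, θ ≈ 114.09°.
|L| = ℏ√(2·3) = √6 ℏ ≈ 2.449ℏ.
cos θ_min = 2/√6, so θ_min ≈ 35.26°.

θ(m_l=-1) ≈ 114.09°; |L| = √6 ℏ ≈ 2.449ℏ; θ_min ≈ 35.26°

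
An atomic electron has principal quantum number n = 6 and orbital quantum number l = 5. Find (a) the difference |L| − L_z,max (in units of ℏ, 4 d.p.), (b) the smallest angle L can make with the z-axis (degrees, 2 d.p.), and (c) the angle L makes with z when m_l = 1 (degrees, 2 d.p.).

|L|−L_z,max ≈ 0.4772ℏ; θ_min ≈ 24.09°; θ(m_l=1) ≈ 79.48°

|L| − L_z,max = (√30 − 5)ℏ ≈ 0.4772ℏ.
cos θ_min = 5/√30, so θ_min ≈ 24.09°.
For m_l = 1: cos θ = 1/√30, θ ≈ 79.48°.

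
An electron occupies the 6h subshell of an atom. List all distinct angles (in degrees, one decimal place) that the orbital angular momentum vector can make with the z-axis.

θ ∈ {24.1°, 43.1°, 56.8°, 68.6°, 79.5°, 90.0°, 100.5°, 111.4°, 123.2°, 136.9°, 155.9°}

For 6h, l = 5.
|L| = ℏ√(l(l+1)) = √30 ℏ.
cos θ = m_l/√30 for each m_l ∈ {-5, -4, -3, -2, -1, 0, 1, 2, 3, 4, 5}.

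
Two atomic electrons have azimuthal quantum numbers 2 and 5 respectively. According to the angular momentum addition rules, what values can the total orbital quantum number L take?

L = 3, 4, 5, 6, 7

By the triangle rule, |l₁ − l₂| ≤ L ≤ l₁ + l₂.
L ∈ {3, 4, 5, 6, 7}.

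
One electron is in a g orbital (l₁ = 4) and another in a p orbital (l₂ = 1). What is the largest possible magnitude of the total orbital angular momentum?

|L_tot|_max = √30 ℏ ≈ 5.477ℏ

By the triangle rule, |l₁ − l₂| ≤ L ≤ l₁ + l₂.
Allowed values: L = 3, 4, 5.
The largest magnitude corresponds to L = 5: |L_tot| = ℏ√(5·6) = √30 ℏ.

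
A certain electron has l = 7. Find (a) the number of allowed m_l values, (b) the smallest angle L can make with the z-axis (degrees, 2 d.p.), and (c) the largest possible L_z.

15 values; θ_min ≈ 20.70°; L_z,max = 7ℏ

There are 2l+1 = 15 values of m_l.
cos θ_min = 7/√56, so θ_min ≈ 20.70°.
L_z,max = lℏ = 7ℏ.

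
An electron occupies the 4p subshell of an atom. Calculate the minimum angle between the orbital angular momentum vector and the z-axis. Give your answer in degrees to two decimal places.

θ_min ≈ 45.00°

For 4p, l = 1.
|L| = ℏ√(l(l+1)) = √2 ℏ.
The smallest angle corresponds to the largest L_z, i.e. m_l = l = 1, giving L_z = 1ℏ.
cos θ_min = 1/√2, so θ_min ≈ 45.00°.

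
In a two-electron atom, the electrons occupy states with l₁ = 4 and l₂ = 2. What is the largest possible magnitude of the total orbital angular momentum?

The total orbital quantum number L ranges from |l₁ − l₂| to l₁ + l₂ in integer steps.
Allowed values: L = 2, 3, 4, 5, 6.
The largest magnitude corresponds to L = 6: |L_tot| = ℏ√(6·7) = √42 ℏ.

|L_tot|_max = √42 ℏ ≈ 6.481ℏ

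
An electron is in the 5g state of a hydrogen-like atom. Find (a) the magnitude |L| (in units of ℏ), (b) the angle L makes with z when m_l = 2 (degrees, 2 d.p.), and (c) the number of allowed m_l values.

5g means n = 5, l = 4.
|L| = ℏ√(4·5) = 2√5 ℏ ≈ 4.472ℏ.
For m_l = 2: cos θ = 2/√20, θ ≈ 63.43°.
There are 2l+1 = 9 values of m_l.

|L| = 2√5 ℏ ≈ 4.472ℏ; θ(m_l=2) ≈ 63.43°; 9 values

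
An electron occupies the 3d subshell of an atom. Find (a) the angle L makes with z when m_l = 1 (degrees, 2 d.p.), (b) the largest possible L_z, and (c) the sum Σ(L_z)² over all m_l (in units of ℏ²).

θ(m_l=1) ≈ 65.91°; L_z,max = 2ℏ; Σ(L_z)² = 10 ℏ²

For 3d, l = 2.
For m_l = 1: cos θ = 1/√6, θ ≈ 65.91°.
L_z,max = lℏ = 2ℏ.
Σ m_l² = 10, so Σ(L_z)² = 10 ℏ².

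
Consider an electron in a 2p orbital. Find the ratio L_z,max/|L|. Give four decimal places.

For 2p, l = 1.
|L| = √2 ℏ ≈ 1.4142ℏ, while L_z,max = lℏ = 1ℏ.
L_z,max/|L| = 1/√2 = 0.7071.

L_z,max/|L| = 0.7071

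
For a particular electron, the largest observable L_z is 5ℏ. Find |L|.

L_z,max = lℏ, so l = 5.
Then |L| = ℏ√(5·6) = √30 ℏ.

|L| = √30 ℏ ≈ 5.477ℏ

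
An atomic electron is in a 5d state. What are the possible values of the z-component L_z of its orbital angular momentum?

L_z ∈ {−2ℏ, −ℏ, 0, ℏ, 2ℏ}

5d means n = 5, l = 2.
L_z = m_l ℏ with m_l ranging from −l to +l in integer steps.
For l = 2: m_l ∈ {-2, -1, 0, 1, 2}.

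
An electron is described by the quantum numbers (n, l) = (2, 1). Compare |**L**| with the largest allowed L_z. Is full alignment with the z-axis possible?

No: L_z,max = 1ℏ < |L| = √2 ℏ ≈ 1.414ℏ

|L| = √2 ℏ ≈ 1.4142ℏ, while L_z,max = lℏ = 1ℏ.
Since |L| > L_z,max, the vector can never point exactly along z; the closest it comes is θ_min = arccos(1/√2) ≈ 45.0°.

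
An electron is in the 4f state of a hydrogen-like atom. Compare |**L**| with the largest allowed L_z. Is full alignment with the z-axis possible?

No: L_z,max = 3ℏ < |L| = 2√3 ℏ ≈ 3.464ℏ

4f means n = 4, l = 3.
|L| = 2√3 ℏ ≈ 3.4641ℏ, while L_z,max = lℏ = 3ℏ.
Since |L| > L_z,max, the vector can never point exactly along z; the closest it comes is θ_min = arccos(3/√12) ≈ 30.0°.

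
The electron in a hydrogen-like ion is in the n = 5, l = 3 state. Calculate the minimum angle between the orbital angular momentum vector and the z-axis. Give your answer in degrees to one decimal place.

θ_min ≈ 30.0°

|L|² = l(l+1)ℏ² = 12ℏ², so |L| = 2√3 ℏ.
The smallest angle corresponds to the largest L_z, i.e. m_l = l = 3, giving L_z = 3ℏ.
cos θ_min = 3/√12, so θ_min ≈ 30.0°.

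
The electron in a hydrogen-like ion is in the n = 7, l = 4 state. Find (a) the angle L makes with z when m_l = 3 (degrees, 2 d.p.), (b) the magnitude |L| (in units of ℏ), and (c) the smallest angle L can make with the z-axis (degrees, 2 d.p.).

θ(m_l=3) ≈ 47.87°; |L| = 2√5 ℏ ≈ 4.472ℏ; θ_min ≈ 26.57°

For m_l = 3: cos θ = 3/√20, θ ≈ 47.87°.
|L| = ℏ√(4·5) = 2√5 ℏ ≈ 4.472ℏ.
cos θ_min = 4/√20, so θ_min ≈ 26.57°.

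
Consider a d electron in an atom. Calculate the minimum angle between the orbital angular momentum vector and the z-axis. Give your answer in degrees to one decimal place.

θ_min ≈ 35.3°

For a d orbital, l = 2.
|L| = ℏ√(l(l+1)) = √6 ℏ.
The smallest angle corresponds to the largest L_z, i.e. m_l = l = 2, giving L_z = 2ℏ.
cos θ_min = 2/√6, so θ_min ≈ 35.3°.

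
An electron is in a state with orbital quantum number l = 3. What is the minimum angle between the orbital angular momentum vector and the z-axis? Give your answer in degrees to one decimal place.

|L| = √(l(l+1)) ℏ = 2√3 ℏ.
The smallest angle corresponds to the largest L_z, i.e. m_l = l = 3, giving L_z = 3ℏ.
cos θ_min = 3/√12, so θ_min ≈ 30.0°.

θ_min ≈ 30.0°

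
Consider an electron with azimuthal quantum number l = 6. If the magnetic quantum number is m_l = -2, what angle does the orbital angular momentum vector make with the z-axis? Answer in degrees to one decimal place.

|L| = ℏ√(l(l+1)) = √42 ℏ.
L_z = m_l ℏ = −2ℏ.
cos θ = L_z/|L| = -2/√42, so θ ≈ 108.0°.

θ ≈ 108.0°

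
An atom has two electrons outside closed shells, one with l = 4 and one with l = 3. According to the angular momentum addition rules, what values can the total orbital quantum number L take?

L = 1, 2, 3, 4, 5, 6, 7

L runs from |4 − 3| = 1 to 4 + 3 = 7.
So L can be 1, 2, 3, 4, 5, 6, 7.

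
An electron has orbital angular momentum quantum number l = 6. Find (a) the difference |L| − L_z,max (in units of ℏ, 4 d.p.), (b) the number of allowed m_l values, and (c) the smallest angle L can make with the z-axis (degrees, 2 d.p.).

|L| − L_z,max = (√42 − 6)ℏ ≈ 0.4807ℏ.
There are 2l+1 = 13 values of m_l.
cos θ_min = 6/√42, so θ_min ≈ 22.21°.

|L|−L_z,max ≈ 0.4807ℏ; 13 values; θ_min ≈ 22.21°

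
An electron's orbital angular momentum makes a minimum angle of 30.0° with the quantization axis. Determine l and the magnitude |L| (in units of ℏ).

l = 3, |L| = 2√3 ℏ ≈ 3.464ℏ

At minimum angle, m_l = l, so cos θ = l/√(l(l+1)); cos²θ = l/(l+1) = 0.7500.
l = cos²θ/sin²θ ≈ 3.
Then |L| = ℏ√(3·4) = 2√3 ℏ.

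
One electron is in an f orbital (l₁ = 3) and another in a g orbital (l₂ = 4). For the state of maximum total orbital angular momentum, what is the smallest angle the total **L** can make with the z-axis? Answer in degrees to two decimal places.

θ_min ≈ 20.70°

The total orbital quantum number L ranges from |l₁ − l₂| to l₁ + l₂ in integer steps.
So L can be 1, 2, 3, 4, 5, 6, 7.
The maximum is L = 7, with |L_tot| = ℏ√(7·8) = 2√14 ℏ.
The minimum angle with z is arccos(7/√56) ≈ 20.70°.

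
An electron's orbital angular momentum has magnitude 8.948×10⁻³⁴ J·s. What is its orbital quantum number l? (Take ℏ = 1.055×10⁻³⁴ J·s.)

|L|/ℏ = (8.948×10⁻³⁴)/(1.055×10⁻³⁴) ≈ 8.482.
Set l(l+1) = 71.94; the integer solution is l = 8.

l = 8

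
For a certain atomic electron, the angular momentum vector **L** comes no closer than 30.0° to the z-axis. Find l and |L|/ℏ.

cos θ_min = l/√(l(l+1)) = √(l/(l+1)), so l/(l+1) = cos²(30.0°) = 0.7500.
Thus l = 0.7500/(1 − 0.7500) ≈ 3.
Then |L| = ℏ√(3·4) = 2√3 ℏ.

l = 3, |L| = 2√3 ℏ ≈ 3.464ℏ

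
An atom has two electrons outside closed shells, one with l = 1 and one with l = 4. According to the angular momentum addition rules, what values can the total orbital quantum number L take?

L = 3, 4, 5

By the triangle rule, |l₁ − l₂| ≤ L ≤ l₁ + l₂.
Allowed values: L = 3, 4, 5.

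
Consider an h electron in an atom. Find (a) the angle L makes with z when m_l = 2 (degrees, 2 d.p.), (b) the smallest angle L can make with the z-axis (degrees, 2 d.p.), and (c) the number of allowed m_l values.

An h state has l = 5.
For m_l = 2: cos θ = 2/√30, θ ≈ 68.58°.
cos θ_min = 5/√30, so θ_min ≈ 24.09°.
There are 2l+1 = 11 values of m_l.

θ(m_l=2) ≈ 68.58°; θ_min ≈ 24.09°; 11 values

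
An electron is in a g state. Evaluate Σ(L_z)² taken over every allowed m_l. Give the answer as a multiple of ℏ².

Σ(L_z)² = 60 ℏ²

The letter g corresponds to l = 4.
m_l runs from −4 to 4, i.e. {-4, -3, -2, -1, 0, 1, 2, 3, 4}.
Σ m_l² = 2·(1 + 4 + 9 + 16) = 60.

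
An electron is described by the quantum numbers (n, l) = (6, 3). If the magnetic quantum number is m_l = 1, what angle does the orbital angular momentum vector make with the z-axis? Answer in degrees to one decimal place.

θ ≈ 73.2°

|L|² = l(l+1)ℏ² = 12ℏ², so |L| = 2√3 ℏ.
L_z = m_l ℏ = 1ℏ.
cos θ = L_z/|L| = 1/√12, so θ ≈ 73.2°.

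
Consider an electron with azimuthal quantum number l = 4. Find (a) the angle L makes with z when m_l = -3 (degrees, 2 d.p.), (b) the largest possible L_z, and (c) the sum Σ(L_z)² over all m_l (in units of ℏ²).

θ(m_l=-3) ≈ 132.13°; L_z,max = 4ℏ; Σ(L_z)² = 60 ℏ²

For m_l = -3: cos θ = -3/√20, θ ≈ 132.13°.
L_z,max = lℏ = 4ℏ.
Σ m_l² = 60, so Σ(L_z)² = 60 ℏ².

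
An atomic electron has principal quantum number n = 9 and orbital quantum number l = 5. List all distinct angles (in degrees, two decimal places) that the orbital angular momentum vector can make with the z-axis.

|L| = √(l(l+1)) ℏ = √30 ℏ.
cos θ = m_l/√30 for each m_l ∈ {-5, -4, -3, -2, -1, 0, 1, 2, 3, 4, 5}.

θ ∈ {24.09°, 43.09°, 56.79°, 68.58°, 79.48°, 90.00°, 100.52°, 111.42°, 123.21°, 136.91°, 155.91°}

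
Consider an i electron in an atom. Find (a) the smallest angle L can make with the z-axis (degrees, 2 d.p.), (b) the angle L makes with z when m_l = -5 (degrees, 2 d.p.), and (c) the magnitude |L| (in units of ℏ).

An i state has l = 6.
cos θ_min = 6/√42, so θ_min ≈ 22.21°.
For m_l = -5: cos θ = -5/√42, θ ≈ 140.49°.
|L| = ℏ√(6·7) = √42 ℏ ≈ 6.481ℏ.

θ_min ≈ 22.21°; θ(m_l=-5) ≈ 140.49°; |L| = √42 ℏ ≈ 6.481ℏ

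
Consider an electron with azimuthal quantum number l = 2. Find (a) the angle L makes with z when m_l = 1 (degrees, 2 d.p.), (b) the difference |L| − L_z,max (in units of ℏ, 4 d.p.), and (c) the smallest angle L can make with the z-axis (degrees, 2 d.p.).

θ(m_l=1) ≈ 65.91°; |L|−L_z,max ≈ 0.4495ℏ; θ_min ≈ 35.26°

For m_l = 1: cos θ = 1/√6, θ ≈ 65.91°.
|L| − L_z,max = (√6 − 2)ℏ ≈ 0.4495ℏ.
cos θ_min = 2/√6, so θ_min ≈ 35.26°.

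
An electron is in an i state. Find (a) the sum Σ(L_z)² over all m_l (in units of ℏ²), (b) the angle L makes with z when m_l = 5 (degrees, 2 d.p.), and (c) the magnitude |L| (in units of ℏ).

Σ(L_z)² = 182 ℏ²; θ(m_l=5) ≈ 39.51°; |L| = √42 ℏ ≈ 6.481ℏ

The letter i corresponds to l = 6.
Σ m_l² = 182, so Σ(L_z)² = 182 ℏ².
For m_l = 5: cos θ = 5/√42, θ ≈ 39.51°.
|L| = ℏ√(6·7) = √42 ℏ ≈ 6.481ℏ.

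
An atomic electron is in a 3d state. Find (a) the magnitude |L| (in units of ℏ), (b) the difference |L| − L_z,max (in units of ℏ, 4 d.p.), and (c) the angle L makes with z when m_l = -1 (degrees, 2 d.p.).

3d means n = 3, l = 2.
|L| = ℏ√(2·3) = √6 ℏ ≈ 2.449ℏ.
|L| − L_z,max = (√6 − 2)ℏ ≈ 0.4495ℏ.
For m_l = -1: cos θ = -1/√6, θ ≈ 114.09°.

|L| = √6 ℏ ≈ 2.449ℏ; |L|−L_z,max ≈ 0.4495ℏ; θ(m_l=-1) ≈ 114.09°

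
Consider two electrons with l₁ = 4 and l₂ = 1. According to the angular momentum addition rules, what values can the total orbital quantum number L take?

L = 3, 4, 5

Angular momentum addition gives L = |l₁ − l₂|, …, l₁ + l₂.
Allowed values: L = 3, 4, 5.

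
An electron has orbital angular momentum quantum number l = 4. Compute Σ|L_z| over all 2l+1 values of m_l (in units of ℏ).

m_l ∈ {-4, -3, -2, -1, 0, 1, 2, 3, 4}.
Σ|m_l| = 2·4(4+1)/2 = 20.

Σ|L_z| = 20 ℏ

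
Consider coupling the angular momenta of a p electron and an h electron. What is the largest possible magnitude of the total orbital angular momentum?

|L_tot|_max = √42 ℏ ≈ 6.481ℏ

By the triangle rule, |l₁ − l₂| ≤ L ≤ l₁ + l₂.
So L can be 4, 5, 6.
The largest magnitude corresponds to L = 6: |L_tot| = ℏ√(6·7) = √42 ℏ.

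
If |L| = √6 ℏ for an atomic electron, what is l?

Since |L|² = l(l+1)ℏ², l(l+1) = 6.
The positive root is l = 2.

l = 2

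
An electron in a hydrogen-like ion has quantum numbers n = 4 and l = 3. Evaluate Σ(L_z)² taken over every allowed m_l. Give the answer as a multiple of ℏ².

Σ(L_z)² = 28 ℏ²

m_l ∈ {-3, -2, -1, 0, 1, 2, 3}.
Summing m² from −3 to 3: Σ m_l² = 28.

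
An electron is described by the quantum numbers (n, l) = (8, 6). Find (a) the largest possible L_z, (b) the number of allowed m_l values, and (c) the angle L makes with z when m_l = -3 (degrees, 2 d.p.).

L_z,max = 6ℏ; 13 values; θ(m_l=-3) ≈ 117.58°

L_z,max = lℏ = 6ℏ.
There are 2l+1 = 13 values of m_l.
For m_l = -3: cos θ = -3/√42, θ ≈ 117.58°.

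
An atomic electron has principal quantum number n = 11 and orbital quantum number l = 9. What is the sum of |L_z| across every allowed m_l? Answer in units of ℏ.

m_l ∈ {-9, -8, -7, -6, -5, -4, -3, -2, -1, 0, 1, 2, 3, 4, 5, 6, 7, 8, 9}.
Σ|m_l| = 2(1+2+…+9) = 90.

Σ|L_z| = 90 ℏ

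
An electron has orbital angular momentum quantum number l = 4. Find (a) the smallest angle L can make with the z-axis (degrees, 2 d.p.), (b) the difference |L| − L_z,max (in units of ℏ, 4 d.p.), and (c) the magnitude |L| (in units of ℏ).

cos θ_min = 4/√20, so θ_min ≈ 26.57°.
|L| − L_z,max = (2√5 − 4)ℏ ≈ 0.4721ℏ.
|L| = ℏ√(4·5) = 2√5 ℏ ≈ 4.472ℏ.

θ_min ≈ 26.57°; |L|−L_z,max ≈ 0.4721ℏ; |L| = 2√5 ℏ ≈ 4.472ℏ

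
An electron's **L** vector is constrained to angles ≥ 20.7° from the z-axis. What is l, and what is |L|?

l = 7, |L| = 2√14 ℏ ≈ 7.483ℏ

cos θ_min = l/√(l(l+1)) = √(l/(l+1)), so l/(l+1) = cos²(20.7°) = 0.8751.
Solving: l = 7.
Then |L| = ℏ√(7·8) = 2√14 ℏ.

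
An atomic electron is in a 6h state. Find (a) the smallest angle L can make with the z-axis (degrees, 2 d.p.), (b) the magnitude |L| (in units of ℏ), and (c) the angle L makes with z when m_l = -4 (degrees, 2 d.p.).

The 6h subshell has l = 5.
cos θ_min = 5/√30, so θ_min ≈ 24.09°.
|L| = ℏ√(5·6) = √30 ℏ ≈ 5.477ℏ.
For m_l = -4: cos θ = -4/√30, θ ≈ 136.91°.

θ_min ≈ 24.09°; |L| = √30 ℏ ≈ 5.477ℏ; θ(m_l=-4) ≈ 136.91°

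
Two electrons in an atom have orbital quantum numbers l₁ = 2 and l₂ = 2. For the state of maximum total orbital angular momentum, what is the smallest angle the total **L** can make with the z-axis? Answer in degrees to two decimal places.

By the triangle rule, |l₁ − l₂| ≤ L ≤ l₁ + l₂.
L ∈ {0, 1, 2, 3, 4}.
The maximum is L = 4, with |L_tot| = ℏ√(4·5) = 2√5 ℏ.
The minimum angle with z is arccos(4/√20) ≈ 26.57°.

θ_min ≈ 26.57°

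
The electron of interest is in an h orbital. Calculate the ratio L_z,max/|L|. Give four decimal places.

An h state has l = 5.
|L| = √30 ℏ ≈ 5.4772ℏ, while L_z,max = lℏ = 5ℏ.
L_z,max/|L| = 5/√30 = 0.9129.

L_z,max/|L| = 0.9129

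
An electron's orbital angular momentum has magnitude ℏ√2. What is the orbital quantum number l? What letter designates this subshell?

Since |L|² = l(l+1)ℏ², l(l+1) = 2.
The positive root is l = 1.

l = 1 (p orbital)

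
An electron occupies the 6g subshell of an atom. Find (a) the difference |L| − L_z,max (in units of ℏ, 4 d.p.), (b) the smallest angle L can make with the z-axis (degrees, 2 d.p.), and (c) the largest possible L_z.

For 6g, l = 4.
|L| − L_z,max = (2√5 − 4)ℏ ≈ 0.4721ℏ.
cos θ_min = 4/√20, so θ_min ≈ 26.57°.
L_z,max = lℏ = 4ℏ.

|L|−L_z,max ≈ 0.4721ℏ; θ_min ≈ 26.57°; L_z,max = 4ℏ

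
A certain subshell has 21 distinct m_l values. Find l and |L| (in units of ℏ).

2l + 1 = 21 ⇒ l = 10.
Then |L| = √(l(l+1)) ℏ = √110 ℏ.

l = 10, |L| = √110 ℏ ≈ 10.488ℏ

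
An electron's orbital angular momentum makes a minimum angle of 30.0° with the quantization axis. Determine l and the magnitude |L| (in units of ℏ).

l = 3, |L| = 2√3 ℏ ≈ 3.464ℏ

cos²θ_min = l/(l+1) = 0.7500.
Solving: l = 3.
Then |L| = ℏ√(3·4) = 2√3 ℏ.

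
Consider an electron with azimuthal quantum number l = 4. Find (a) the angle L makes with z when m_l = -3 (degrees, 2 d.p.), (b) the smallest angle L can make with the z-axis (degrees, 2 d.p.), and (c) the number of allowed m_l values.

θ(m_l=-3) ≈ 132.13°; θ_min ≈ 26.57°; 9 values

For m_l = -3: cos θ = -3/√20, θ ≈ 132.13°.
cos θ_min = 4/√20, so θ_min ≈ 26.57°.
There are 2l+1 = 9 values of m_l.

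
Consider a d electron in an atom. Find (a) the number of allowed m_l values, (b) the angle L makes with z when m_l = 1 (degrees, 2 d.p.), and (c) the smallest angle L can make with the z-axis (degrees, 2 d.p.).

The letter d corresponds to l = 2.
There are 2l+1 = 5 values of m_l.
For m_l = 1: cos θ = 1/√6, θ ≈ 65.91°.
cos θ_min = 2/√6, so θ_min ≈ 35.26°.

5 values; θ(m_l=1) ≈ 65.91°; θ_min ≈ 35.26°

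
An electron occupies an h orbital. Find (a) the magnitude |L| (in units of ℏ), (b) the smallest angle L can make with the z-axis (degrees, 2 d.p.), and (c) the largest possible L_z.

For an h orbital, l = 5.
|L| = ℏ√(5·6) = √30 ℏ ≈ 5.477ℏ.
cos θ_min = 5/√30, so θ_min ≈ 24.09°.
L_z,max = lℏ = 5ℏ.

|L| = √30 ℏ ≈ 5.477ℏ; θ_min ≈ 24.09°; L_z,max = 5ℏ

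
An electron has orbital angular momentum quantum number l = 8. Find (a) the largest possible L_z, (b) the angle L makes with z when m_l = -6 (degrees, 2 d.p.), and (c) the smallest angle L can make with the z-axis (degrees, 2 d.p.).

L_z,max = lℏ = 8ℏ.
For m_l = -6: cos θ = -6/√72, θ ≈ 135.00°.
cos θ_min = 8/√72, so θ_min ≈ 19.47°.

L_z,max = 8ℏ; θ(m_l=-6) ≈ 135.00°; θ_min ≈ 19.47°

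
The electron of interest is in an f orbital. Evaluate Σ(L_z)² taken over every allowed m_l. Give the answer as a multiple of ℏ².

F corresponds to l = 3.
The allowed m_l values are -3, -2, -1, 0, 1, 2, 3.
Σ m_l² = l(l+1)(2l+1)/3 = 3·4·7/3 = 28.

Σ(L_z)² = 28 ℏ²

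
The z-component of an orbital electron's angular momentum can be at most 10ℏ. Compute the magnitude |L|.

|L| = √110 ℏ ≈ 10.488ℏ

The maximum L_z equals lℏ, giving l = 10.
Then |L| = ℏ√(10·11) = √110 ℏ.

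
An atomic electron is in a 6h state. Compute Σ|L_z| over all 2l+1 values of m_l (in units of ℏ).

For 6h, l = 5.
m_l runs from −5 to 5, i.e. {-5, -4, -3, -2, -1, 0, 1, 2, 3, 4, 5}.
Σ|m_l| = 2·5(5+1)/2 = 30.

Σ|L_z| = 30 ℏ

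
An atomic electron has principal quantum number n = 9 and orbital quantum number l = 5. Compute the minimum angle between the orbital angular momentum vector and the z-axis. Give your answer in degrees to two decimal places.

θ_min ≈ 24.09°

|L|² = l(l+1)ℏ² = 30ℏ², so |L| = √30 ℏ.
The smallest angle corresponds to the largest L_z, i.e. m_l = l = 5, giving L_z = 5ℏ.
cos θ_min = 5/√30, so θ_min ≈ 24.09°.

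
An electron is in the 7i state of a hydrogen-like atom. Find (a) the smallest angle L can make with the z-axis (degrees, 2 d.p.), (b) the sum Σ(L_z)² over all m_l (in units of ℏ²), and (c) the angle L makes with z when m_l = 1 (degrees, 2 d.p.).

7i means n = 7, l = 6.
cos θ_min = 6/√42, so θ_min ≈ 22.21°.
Σ m_l² = 182, so Σ(L_z)² = 182 ℏ².
For m_l = 1: cos θ = 1/√42, θ ≈ 81.12°.

θ_min ≈ 22.21°; Σ(L_z)² = 182 ℏ²; θ(m_l=1) ≈ 81.12°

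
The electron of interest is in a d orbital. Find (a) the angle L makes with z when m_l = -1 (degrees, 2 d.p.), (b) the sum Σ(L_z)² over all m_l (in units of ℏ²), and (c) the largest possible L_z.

For a d orbital, l = 2.
For m_l = -1: cos θ = -1/√6, θ ≈ 114.09°.
Σ m_l² = 10, so Σ(L_z)² = 10 ℏ².
L_z,max = lℏ = 2ℏ.

θ(m_l=-1) ≈ 114.09°; Σ(L_z)² = 10 ℏ²; L_z,max = 2ℏ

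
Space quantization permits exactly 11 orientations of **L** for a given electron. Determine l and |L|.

2l + 1 = 11 ⇒ l = 5.
|L| = ℏ√(l(l+1)) = ℏ√(5·6) = √30 ℏ.

l = 5, |L| = √30 ℏ ≈ 5.477ℏ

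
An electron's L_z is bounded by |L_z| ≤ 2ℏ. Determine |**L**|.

|L| = √6 ℏ ≈ 2.449ℏ

Since max m_l = l, l = 2.
|L| = ℏ√(l(l+1)) = √6 ℏ.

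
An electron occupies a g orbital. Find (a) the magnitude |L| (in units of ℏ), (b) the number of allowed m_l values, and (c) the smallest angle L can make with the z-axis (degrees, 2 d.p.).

|L| = 2√5 ℏ ≈ 4.472ℏ; 9 values; θ_min ≈ 26.57°

A g state has l = 4.
|L| = ℏ√(4·5) = 2√5 ℏ ≈ 4.472ℏ.
There are 2l+1 = 9 values of m_l.
cos θ_min = 4/√20, so θ_min ≈ 26.57°.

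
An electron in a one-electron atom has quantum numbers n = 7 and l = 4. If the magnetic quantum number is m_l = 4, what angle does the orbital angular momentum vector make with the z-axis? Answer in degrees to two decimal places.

θ ≈ 26.57°

|L|² = l(l+1)ℏ² = 20ℏ², so |L| = 2√5 ℏ.
L_z = m_l ℏ = 4ℏ.
cos θ = L_z/|L| = 4/√20, so θ ≈ 26.57°.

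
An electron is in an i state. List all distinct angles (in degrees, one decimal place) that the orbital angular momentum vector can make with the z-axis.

An i state has l = 6.
|L|² = l(l+1)ℏ² = 42ℏ², so |L| = √42 ℏ.
cos θ = m_l/√42 for each m_l ∈ {-6, -5, -4, -3, -2, -1, 0, 1, 2, 3, 4, 5, 6}.

θ ∈ {22.2°, 39.5°, 51.9°, 62.4°, 72.0°, 81.1°, 90.0°, 98.9°, 108.0°, 117.6°, 128.1°, 140.5°, 157.8°}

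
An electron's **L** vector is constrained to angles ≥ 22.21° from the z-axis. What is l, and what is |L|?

l = 6, |L| = √42 ℏ ≈ 6.481ℏ

At minimum angle, m_l = l, so cos θ = l/√(l(l+1)); cos²θ = l/(l+1) = 0.8571.
Thus l = 0.8571/(1 − 0.8571) ≈ 6.
Then |L| = ℏ√(6·7) = √42 ℏ.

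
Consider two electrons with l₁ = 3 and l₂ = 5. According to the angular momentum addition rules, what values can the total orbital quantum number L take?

L runs from |3 − 5| = 2 to 3 + 5 = 8.
So L can be 2, 3, 4, 5, 6, 7, 8.

L = 2, 3, 4, 5, 6, 7, 8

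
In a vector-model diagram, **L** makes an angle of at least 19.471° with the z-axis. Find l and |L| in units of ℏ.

l = 8, |L| = 6√2 ℏ ≈ 8.485ℏ

cos²θ_min = l/(l+1) = 0.8889.
Solving: l = 8.
Then |L| = ℏ√(8·9) = 6√2 ℏ.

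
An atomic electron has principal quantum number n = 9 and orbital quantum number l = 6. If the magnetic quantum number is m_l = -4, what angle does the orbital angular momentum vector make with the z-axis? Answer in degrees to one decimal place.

|L|² = l(l+1)ℏ² = 42ℏ², so |L| = √42 ℏ.
L_z = m_l ℏ = −4ℏ.
cos θ = L_z/|L| = -4/√42, so θ ≈ 128.1°.

θ ≈ 128.1°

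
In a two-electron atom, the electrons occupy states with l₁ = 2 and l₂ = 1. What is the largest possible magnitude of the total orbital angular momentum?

L runs from |2 − 1| = 1 to 2 + 1 = 3.
L ∈ {1, 2, 3}.
The largest magnitude corresponds to L = 3: |L_tot| = ℏ√(3·4) = 2√3 ℏ.

|L_tot|_max = 2√3 ℏ ≈ 3.464ℏ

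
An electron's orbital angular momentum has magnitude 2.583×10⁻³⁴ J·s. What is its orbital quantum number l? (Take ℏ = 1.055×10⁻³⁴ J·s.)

l = 2

In units of ℏ, |L| ≈ 2.448.
l(l+1) ≈ 2.448² ≈ 5.99, so l = 2.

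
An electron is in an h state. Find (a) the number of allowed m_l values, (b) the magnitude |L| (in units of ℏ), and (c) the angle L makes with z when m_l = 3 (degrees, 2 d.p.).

11 values; |L| = √30 ℏ ≈ 5.477ℏ; θ(m_l=3) ≈ 56.79°

An h state has l = 5.
There are 2l+1 = 11 values of m_l.
|L| = ℏ√(5·6) = √30 ℏ ≈ 5.477ℏ.
For m_l = 3: cos θ = 3/√30, θ ≈ 56.79°.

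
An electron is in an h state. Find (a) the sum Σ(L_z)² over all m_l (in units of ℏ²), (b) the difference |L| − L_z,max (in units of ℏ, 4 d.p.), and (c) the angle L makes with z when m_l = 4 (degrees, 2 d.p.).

An h state has l = 5.
Σ m_l² = 110, so Σ(L_z)² = 110 ℏ².
|L| − L_z,max = (√30 − 5)ℏ ≈ 0.4772ℏ.
For m_l = 4: cos θ = 4/√30, θ ≈ 43.09°.

Σ(L_z)² = 110 ℏ²; |L|−L_z,max ≈ 0.4772ℏ; θ(m_l=4) ≈ 43.09°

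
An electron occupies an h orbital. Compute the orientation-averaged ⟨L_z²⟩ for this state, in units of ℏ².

⟨L_z²⟩ = 10 ℏ²

An h state has l = 5.
The allowed m_l values are -5, -4, -3, -2, -1, 0, 1, 2, 3, 4, 5.
⟨L_z²⟩ = ℏ²·(Σ m_l²)/(2l+1) = ℏ²·110/11 = 10ℏ².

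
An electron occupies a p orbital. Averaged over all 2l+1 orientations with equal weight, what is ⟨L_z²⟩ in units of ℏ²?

⟨L_z²⟩ = 0.6667 ℏ²

A p state has l = 1.
m_l runs from −1 to 1, i.e. {-1, 0, 1}.
⟨L_z²⟩ = ℏ²·l(l+1)/3 = 0.6667ℏ².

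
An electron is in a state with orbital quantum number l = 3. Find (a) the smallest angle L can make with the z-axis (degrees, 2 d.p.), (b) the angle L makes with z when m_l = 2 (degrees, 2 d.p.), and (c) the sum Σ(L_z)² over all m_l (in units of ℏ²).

θ_min ≈ 30.00°; θ(m_l=2) ≈ 54.74°; Σ(L_z)² = 28 ℏ²

cos θ_min = 3/√12, so θ_min ≈ 30.00°.
For m_l = 2: cos θ = 2/√12, θ ≈ 54.74°.
Σ m_l² = 28, so Σ(L_z)² = 28 ℏ².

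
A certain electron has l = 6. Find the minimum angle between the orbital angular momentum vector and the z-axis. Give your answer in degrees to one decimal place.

θ_min ≈ 22.2°

|L| = ℏ√(l(l+1)) = √42 ℏ.
The smallest angle corresponds to the largest L_z, i.e. m_l = l = 6, giving L_z = 6ℏ.
cos θ_min = 6/√42, so θ_min ≈ 22.2°.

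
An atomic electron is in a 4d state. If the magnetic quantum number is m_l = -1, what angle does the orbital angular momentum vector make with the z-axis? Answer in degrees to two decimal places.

For 4d, l = 2.
|L| = √(l(l+1)) ℏ = √6 ℏ.
L_z = m_l ℏ = −1ℏ.
cos θ = L_z/|L| = -1/√6, so θ ≈ 114.09°.

θ ≈ 114.09°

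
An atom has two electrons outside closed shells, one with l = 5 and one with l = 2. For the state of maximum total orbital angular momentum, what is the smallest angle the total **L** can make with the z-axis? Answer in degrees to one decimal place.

θ_min ≈ 20.7°

Angular momentum addition gives L = |l₁ − l₂|, …, l₁ + l₂.
Allowed values: L = 3, 4, 5, 6, 7.
The maximum is L = 7, with |L_tot| = ℏ√(7·8) = 2√14 ℏ.
The minimum angle with z is arccos(7/√56) ≈ 20.7°.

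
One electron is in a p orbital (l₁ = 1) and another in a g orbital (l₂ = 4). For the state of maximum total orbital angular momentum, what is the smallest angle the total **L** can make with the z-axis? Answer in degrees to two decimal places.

L runs from |1 − 4| = 3 to 1 + 4 = 5.
L ∈ {3, 4, 5}.
The maximum is L = 5, with |L_tot| = ℏ√(5·6) = √30 ℏ.
The minimum angle with z is arccos(5/√30) ≈ 24.09°.

θ_min ≈ 24.09°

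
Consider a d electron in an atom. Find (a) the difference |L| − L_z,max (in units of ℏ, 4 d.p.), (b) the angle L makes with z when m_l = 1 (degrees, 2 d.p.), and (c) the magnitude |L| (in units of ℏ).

|L|−L_z,max ≈ 0.4495ℏ; θ(m_l=1) ≈ 65.91°; |L| = √6 ℏ ≈ 2.449ℏ

D corresponds to l = 2.
|L| − L_z,max = (√6 − 2)ℏ ≈ 0.4495ℏ.
For m_l = 1: cos θ = 1/√6, θ ≈ 65.91°.
|L| = ℏ√(2·3) = √6 ℏ ≈ 2.449ℏ.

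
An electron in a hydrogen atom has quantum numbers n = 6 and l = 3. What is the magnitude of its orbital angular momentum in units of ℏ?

|L| = 2√3 ℏ ≈ 3.464ℏ

|L| = ℏ√(l(l+1)) = ℏ√(3·4) = 2√3 ℏ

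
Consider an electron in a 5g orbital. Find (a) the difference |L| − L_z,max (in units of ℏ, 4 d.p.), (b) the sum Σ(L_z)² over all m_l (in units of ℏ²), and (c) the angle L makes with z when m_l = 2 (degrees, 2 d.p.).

|L|−L_z,max ≈ 0.4721ℏ; Σ(L_z)² = 60 ℏ²; θ(m_l=2) ≈ 63.43°

5g means n = 5, l = 4.
|L| − L_z,max = (2√5 − 4)ℏ ≈ 0.4721ℏ.
Σ m_l² = 60, so Σ(L_z)² = 60 ℏ².
For m_l = 2: cos θ = 2/√20, θ ≈ 63.43°.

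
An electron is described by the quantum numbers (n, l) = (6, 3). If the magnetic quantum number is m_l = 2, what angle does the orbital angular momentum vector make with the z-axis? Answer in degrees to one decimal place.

|L| = ℏ√(l(l+1)) = 2√3 ℏ.
L_z = m_l ℏ = 2ℏ.
cos θ = L_z/|L| = 2/√12, so θ ≈ 54.7°.

θ ≈ 54.7°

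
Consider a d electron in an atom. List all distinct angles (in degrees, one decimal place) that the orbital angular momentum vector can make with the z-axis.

θ ∈ {35.3°, 65.9°, 90.0°, 114.1°, 144.7°}

For a d orbital, l = 2.
|L| = √(l(l+1)) ℏ = √6 ℏ.
cos θ = m_l/√6 for each m_l ∈ {-2, -1, 0, 1, 2}.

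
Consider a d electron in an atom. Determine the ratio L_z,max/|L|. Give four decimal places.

D corresponds to l = 2.
|L| = √6 ℏ ≈ 2.4495ℏ, while L_z,max = lℏ = 2ℏ.
L_z,max/|L| = 2/√6 = 0.8165.

L_z,max/|L| = 0.8165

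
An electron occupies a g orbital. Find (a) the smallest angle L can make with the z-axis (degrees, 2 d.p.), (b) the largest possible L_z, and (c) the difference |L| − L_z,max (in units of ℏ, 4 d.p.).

θ_min ≈ 26.57°; L_z,max = 4ℏ; |L|−L_z,max ≈ 0.4721ℏ

For a g orbital, l = 4.
cos θ_min = 4/√20, so θ_min ≈ 26.57°.
L_z,max = lℏ = 4ℏ.
|L| − L_z,max = (2√5 − 4)ℏ ≈ 0.4721ℏ.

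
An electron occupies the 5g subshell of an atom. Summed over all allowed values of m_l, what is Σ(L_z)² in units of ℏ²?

Σ(L_z)² = 60 ℏ²

The 5g subshell has l = 4.
The allowed m_l values are -4, -3, -2, -1, 0, 1, 2, 3, 4.
Σ m_l² = 2·(1 + 4 + 9 + 16) = 60.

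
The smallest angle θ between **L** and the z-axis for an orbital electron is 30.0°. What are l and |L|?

l = 3, |L| = 2√3 ℏ ≈ 3.464ℏ

cos θ_min = l/√(l(l+1)) = √(l/(l+1)), so l/(l+1) = cos²(30.0°) = 0.7500.
l = cos²θ/sin²θ ≈ 3.
Then |L| = ℏ√(3·4) = 2√3 ℏ.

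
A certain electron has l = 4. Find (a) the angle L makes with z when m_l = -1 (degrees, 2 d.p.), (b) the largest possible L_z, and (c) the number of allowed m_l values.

For m_l = -1: cos θ = -1/√20, θ ≈ 102.92°.
L_z,max = lℏ = 4ℏ.
There are 2l+1 = 9 values of m_l.

θ(m_l=-1) ≈ 102.92°; L_z,max = 4ℏ; 9 values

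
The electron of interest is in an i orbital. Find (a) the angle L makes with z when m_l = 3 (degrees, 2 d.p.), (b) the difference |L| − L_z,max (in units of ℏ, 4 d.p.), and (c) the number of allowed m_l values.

θ(m_l=3) ≈ 62.42°; |L|−L_z,max ≈ 0.4807ℏ; 13 values

An i state has l = 6.
For m_l = 3: cos θ = 3/√42, θ ≈ 62.42°.
|L| − L_z,max = (√42 − 6)ℏ ≈ 0.4807ℏ.
There are 2l+1 = 13 values of m_l.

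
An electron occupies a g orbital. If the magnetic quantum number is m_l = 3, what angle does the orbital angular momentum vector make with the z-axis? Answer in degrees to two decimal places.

θ ≈ 47.87°

A g state has l = 4.
|L|² = l(l+1)ℏ² = 20ℏ², so |L| = 2√5 ℏ.
L_z = m_l ℏ = 3ℏ.
cos θ = L_z/|L| = 3/√20, so θ ≈ 47.87°.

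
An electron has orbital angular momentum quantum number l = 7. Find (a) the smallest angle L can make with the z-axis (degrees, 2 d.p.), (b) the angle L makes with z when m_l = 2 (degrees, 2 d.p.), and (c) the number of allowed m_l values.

cos θ_min = 7/√56, so θ_min ≈ 20.70°.
For m_l = 2: cos θ = 2/√56, θ ≈ 74.50°.
There are 2l+1 = 15 values of m_l.

θ_min ≈ 20.70°; θ(m_l=2) ≈ 74.50°; 15 values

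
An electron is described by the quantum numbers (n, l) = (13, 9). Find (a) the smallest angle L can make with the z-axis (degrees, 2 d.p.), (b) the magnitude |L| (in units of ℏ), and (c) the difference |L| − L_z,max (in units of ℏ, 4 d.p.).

cos θ_min = 9/√90, so θ_min ≈ 18.43°.
|L| = ℏ√(9·10) = 3√10 ℏ ≈ 9.487ℏ.
|L| − L_z,max = (3√10 − 9)ℏ ≈ 0.4868ℏ.

θ_min ≈ 18.43°; |L| = 3√10 ℏ ≈ 9.487ℏ; |L|−L_z,max ≈ 0.4868ℏ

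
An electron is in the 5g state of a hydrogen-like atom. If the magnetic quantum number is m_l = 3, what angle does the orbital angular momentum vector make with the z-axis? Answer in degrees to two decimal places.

θ ≈ 47.87°

5g means n = 5, l = 4.
|L| = √(l(l+1)) ℏ = 2√5 ℏ.
L_z = m_l ℏ = 3ℏ.
cos θ = L_z/|L| = 3/√20, so θ ≈ 47.87°.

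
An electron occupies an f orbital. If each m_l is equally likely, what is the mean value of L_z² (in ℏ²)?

The letter f corresponds to l = 3.
m_l runs from −3 to 3, i.e. {-3, -2, -1, 0, 1, 2, 3}.
⟨L_z²⟩ = ℏ²·l(l+1)/3 = 4ℏ².

⟨L_z²⟩ = 4 ℏ²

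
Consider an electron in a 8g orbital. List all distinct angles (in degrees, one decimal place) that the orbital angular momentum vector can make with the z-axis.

For 8g, l = 4.
|L|² = l(l+1)ℏ² = 20ℏ², so |L| = 2√5 ℏ.
cos θ = m_l/√20 for each m_l ∈ {-4, -3, -2, -1, 0, 1, 2, 3, 4}.

θ ∈ {26.6°, 47.9°, 63.4°, 77.1°, 90.0°, 102.9°, 116.6°, 132.1°, 153.4°}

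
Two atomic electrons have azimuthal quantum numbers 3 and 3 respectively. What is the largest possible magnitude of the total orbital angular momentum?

L runs from |3 − 3| = 0 to 3 + 3 = 6.
Allowed values: L = 0, 1, 2, 3, 4, 5, 6.
The largest magnitude corresponds to L = 6: |L_tot| = ℏ√(6·7) = √42 ℏ.

|L_tot|_max = √42 ℏ ≈ 6.481ℏ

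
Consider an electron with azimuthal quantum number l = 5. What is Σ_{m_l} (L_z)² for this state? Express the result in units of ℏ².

Σ(L_z)² = 110 ℏ²

The allowed m_l values are -5, -4, -3, -2, -1, 0, 1, 2, 3, 4, 5.
Summing m² from −5 to 5: Σ m_l² = 110.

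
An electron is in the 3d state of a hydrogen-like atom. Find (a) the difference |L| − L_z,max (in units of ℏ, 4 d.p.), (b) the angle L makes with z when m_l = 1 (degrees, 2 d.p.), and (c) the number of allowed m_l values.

For 3d, l = 2.
|L| − L_z,max = (√6 − 2)ℏ ≈ 0.4495ℏ.
For m_l = 1: cos θ = 1/√6, θ ≈ 65.91°.
There are 2l+1 = 5 values of m_l.

|L|−L_z,max ≈ 0.4495ℏ; θ(m_l=1) ≈ 65.91°; 5 values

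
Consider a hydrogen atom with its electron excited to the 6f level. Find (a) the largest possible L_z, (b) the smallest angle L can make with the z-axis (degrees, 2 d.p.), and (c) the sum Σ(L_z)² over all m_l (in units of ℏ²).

L_z,max = 3ℏ; θ_min ≈ 30.00°; Σ(L_z)² = 28 ℏ²

The 6f level has l = 3.
L_z,max = lℏ = 3ℏ.
cos θ_min = 3/√12, so θ_min ≈ 30.00°.
Σ m_l² = 28, so Σ(L_z)² = 28 ℏ².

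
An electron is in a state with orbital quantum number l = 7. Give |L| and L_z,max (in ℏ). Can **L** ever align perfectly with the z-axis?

No: L_z,max = 7ℏ < |L| = 2√14 ℏ ≈ 7.483ℏ

|L| = 2√14 ℏ ≈ 7.4833ℏ, while L_z,max = lℏ = 7ℏ.
Since |L| > L_z,max, the vector can never point exactly along z; the closest it comes is θ_min = arccos(7/√56) ≈ 20.7°.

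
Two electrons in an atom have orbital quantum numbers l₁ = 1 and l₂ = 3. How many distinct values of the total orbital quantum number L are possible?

3

L runs from |1 − 3| = 2 to 1 + 3 = 4.
Allowed values: L = 2, 3, 4.
That is 3 values.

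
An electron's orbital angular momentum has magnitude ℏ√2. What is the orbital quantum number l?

l = 1

(|L|/ℏ)² = l(l+1) = 2.
The positive root is l = 1.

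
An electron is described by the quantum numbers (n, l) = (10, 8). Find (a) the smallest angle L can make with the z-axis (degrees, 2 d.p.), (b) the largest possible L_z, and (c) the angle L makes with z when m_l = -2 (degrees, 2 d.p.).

θ_min ≈ 19.47°; L_z,max = 8ℏ; θ(m_l=-2) ≈ 103.63°

cos θ_min = 8/√72, so θ_min ≈ 19.47°.
L_z,max = lℏ = 8ℏ.
For m_l = -2: cos θ = -2/√72, θ ≈ 103.63°.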